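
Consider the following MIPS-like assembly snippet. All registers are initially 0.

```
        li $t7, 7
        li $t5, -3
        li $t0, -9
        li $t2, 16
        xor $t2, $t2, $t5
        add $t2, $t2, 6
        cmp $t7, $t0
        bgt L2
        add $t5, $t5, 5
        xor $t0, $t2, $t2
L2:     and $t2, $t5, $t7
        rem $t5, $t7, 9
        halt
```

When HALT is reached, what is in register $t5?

li $t7, 7 → $t7=7
li $t5, -3 → $t5=-3
li $t0, -9 → $t0=-9
li $t2, 16 → $t2=16
xor $t2, $t2, $t5 → $t2=16^(-3)=-19
add $t2, $t2, 6 → $t2=(-19)+6=-13
cmp $t7, $t0  (cmp 7,-9)
bgt L2: taken
and $t2, $t5, $t7 → $t2=(-3)&7=5
rem $t5, $t7, 9 → $t5=7%9=7
halt.

7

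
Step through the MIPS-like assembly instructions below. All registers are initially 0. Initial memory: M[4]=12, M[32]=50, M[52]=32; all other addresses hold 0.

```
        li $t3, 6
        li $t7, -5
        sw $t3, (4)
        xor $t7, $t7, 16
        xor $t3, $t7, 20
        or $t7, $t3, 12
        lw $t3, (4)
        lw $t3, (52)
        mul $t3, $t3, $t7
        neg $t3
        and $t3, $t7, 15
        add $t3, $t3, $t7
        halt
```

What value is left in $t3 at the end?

14

$t3=6
$t7=-5
sw $t3, (4) → M[4]=6
$t7=(-5)^16=-21
$t3=(-21)^20=-1
$t7=(-1)|12=-1
$t3=M[4]=6
$t3=M[52]=32
$t3=32*(-1)=-32
$t3=-(-32)=32
$t3=(-1)&15=15
$t3=15+(-1)=14
halt.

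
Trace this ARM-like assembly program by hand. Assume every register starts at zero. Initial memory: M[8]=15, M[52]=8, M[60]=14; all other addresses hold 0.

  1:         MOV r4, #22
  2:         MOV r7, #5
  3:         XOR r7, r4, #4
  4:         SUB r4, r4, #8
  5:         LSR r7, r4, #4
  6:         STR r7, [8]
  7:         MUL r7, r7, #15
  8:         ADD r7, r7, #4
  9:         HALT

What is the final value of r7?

4

r4=22
r7=5
r7=22^4=18
r4=22-8=14
r7=14>>4=0
STR r7, [8] → M[8]=0
r7=0*15=0
r7=0+4=4
halt.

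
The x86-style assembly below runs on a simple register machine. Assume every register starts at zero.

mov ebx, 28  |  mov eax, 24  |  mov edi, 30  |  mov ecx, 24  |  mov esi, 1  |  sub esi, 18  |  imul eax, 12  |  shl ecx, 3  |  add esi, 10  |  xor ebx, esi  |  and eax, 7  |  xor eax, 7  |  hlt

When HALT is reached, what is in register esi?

-7

ebx=28
eax=24
edi=30
ecx=24
esi=1
esi=1-18=-17
eax=24*12=288
ecx=24<<3=192
esi=(-17)+10=-7
ebx=28^(-7)=-27
eax=288&7=0
eax=0^7=7
halt.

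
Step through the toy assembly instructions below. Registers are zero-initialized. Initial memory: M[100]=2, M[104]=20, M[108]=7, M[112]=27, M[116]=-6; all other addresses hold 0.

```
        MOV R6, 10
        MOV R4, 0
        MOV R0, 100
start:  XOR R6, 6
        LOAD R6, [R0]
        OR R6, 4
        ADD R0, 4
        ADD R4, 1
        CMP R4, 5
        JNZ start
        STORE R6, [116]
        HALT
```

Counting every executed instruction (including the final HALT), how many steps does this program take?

R6=10
R4=0
R0=100
R6=10^6=12
R6=M[100]=2
R6=2|4=6
R0=100+4=104
R4=0+1=1
CMP R4, 5  (cmp 1,5)
JNZ start: taken
R6=6^6=0
R6=M[104]=20
R6=20|4=20
R0=104+4=108
R4=1+1=2
CMP R4, 5  (cmp 2,5)
JNZ start: taken
R6=20^6=18
R6=M[108]=7
R6=7|4=7
R0=108+4=112
R4=2+1=3
CMP R4, 5  (cmp 3,5)
JNZ start: taken
R6=7^6=1
R6=M[112]=27
R6=27|4=31
R0=112+4=116
R4=3+1=4
CMP R4, 5  (cmp 4,5)
JNZ start: taken
R6=31^6=25
R6=M[116]=-6
R6=(-6)|4=-2
R0=116+4=120
R4=4+1=5
CMP R4, 5  (cmp 5,5)
JNZ start: not taken
STORE R6, [116] → M[116]=-2
halt.
Total executed instructions: 40.

40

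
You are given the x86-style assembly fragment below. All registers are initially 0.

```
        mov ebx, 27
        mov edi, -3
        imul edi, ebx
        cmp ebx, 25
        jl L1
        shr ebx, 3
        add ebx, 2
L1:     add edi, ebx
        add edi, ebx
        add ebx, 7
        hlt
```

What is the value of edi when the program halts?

-71

mov ebx, 27 → ebx=27
mov edi, -3 → edi=-3
imul edi, ebx → edi=(-3)*27=-81
cmp ebx, 25  (cmp 27,25)
jl L1: not taken
shr ebx, 3 → ebx=27>>3=3
add ebx, 2 → ebx=3+2=5
add edi, ebx → edi=(-81)+5=-76
add edi, ebx → edi=(-76)+5=-71
add ebx, 7 → ebx=5+7=12
halt.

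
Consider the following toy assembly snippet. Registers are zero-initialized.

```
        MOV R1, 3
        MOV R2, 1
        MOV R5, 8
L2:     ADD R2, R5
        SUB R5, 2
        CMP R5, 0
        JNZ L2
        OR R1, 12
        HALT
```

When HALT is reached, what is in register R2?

R1=3
R2=1
R5=8
R2=1+8=9
R5=8-2=6
CMP R5, 0  (cmp 6,0)
JNZ L2: taken
R2=9+6=15
R5=6-2=4
CMP R5, 0  (cmp 4,0)
JNZ L2: taken
R2=15+4=19
R5=4-2=2
CMP R5, 0  (cmp 2,0)
JNZ L2: taken
R2=19+2=21
R5=2-2=0
CMP R5, 0  (cmp 0,0)
JNZ L2: not taken
R1=3|12=15
halt.

21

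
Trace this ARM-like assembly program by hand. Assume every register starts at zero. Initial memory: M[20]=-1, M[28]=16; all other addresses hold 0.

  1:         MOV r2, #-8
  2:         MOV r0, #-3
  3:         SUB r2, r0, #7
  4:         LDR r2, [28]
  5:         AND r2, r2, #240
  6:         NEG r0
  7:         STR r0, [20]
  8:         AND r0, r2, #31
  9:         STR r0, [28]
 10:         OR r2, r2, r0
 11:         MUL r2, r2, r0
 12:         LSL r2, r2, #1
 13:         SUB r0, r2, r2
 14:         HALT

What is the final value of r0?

r2=-8
r0=-3
r2=(-3)-7=-10
r2=M[28]=16
r2=16&240=16
r0=-(-3)=3
STR r0, [20] → M[20]=3
r0=16&31=16
STR r0, [28] → M[28]=16
r2=16|16=16
r2=16*16=256
r2=256<<1=512
r0=512-512=0
halt.

0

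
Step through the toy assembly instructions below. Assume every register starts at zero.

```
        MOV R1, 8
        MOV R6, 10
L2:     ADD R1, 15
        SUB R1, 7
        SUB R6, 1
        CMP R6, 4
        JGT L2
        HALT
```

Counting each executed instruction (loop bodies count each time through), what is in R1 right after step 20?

MOV R1, 8 → R1=8
MOV R6, 10 → R6=10
ADD R1, 15 → R1=8+15=23
SUB R1, 7 → R1=23-7=16
SUB R6, 1 → R6=10-1=9
CMP R6, 4  (cmp 9,4)
JGT L2: taken
ADD R1, 15 → R1=16+15=31
SUB R1, 7 → R1=31-7=24
SUB R6, 1 → R6=9-1=8
CMP R6, 4  (cmp 8,4)
JGT L2: taken
ADD R1, 15 → R1=24+15=39
SUB R1, 7 → R1=39-7=32
SUB R6, 1 → R6=8-1=7
CMP R6, 4  (cmp 7,4)
JGT L2: taken
ADD R1, 15 → R1=32+15=47
SUB R1, 7 → R1=47-7=40
SUB R6, 1 → R6=7-1=6
After step 20: R1 = 40.

40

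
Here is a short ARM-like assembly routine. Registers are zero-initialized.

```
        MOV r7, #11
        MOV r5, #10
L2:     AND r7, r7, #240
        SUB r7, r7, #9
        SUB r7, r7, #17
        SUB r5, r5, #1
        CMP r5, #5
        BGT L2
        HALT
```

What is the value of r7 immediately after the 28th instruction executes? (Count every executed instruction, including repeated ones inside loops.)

119

MOV r7, #11 → r7=11
MOV r5, #10 → r5=10
AND r7, r7, #240 → r7=11&240=0
SUB r7, r7, #9 → r7=0-9=-9
SUB r7, r7, #17 → r7=(-9)-17=-26
SUB r5, r5, #1 → r5=10-1=9
CMP r5, #5  (cmp 9,5)
BGT L2: taken
AND r7, r7, #240 → r7=(-26)&240=224
SUB r7, r7, #9 → r7=224-9=215
SUB r7, r7, #17 → r7=215-17=198
SUB r5, r5, #1 → r5=9-1=8
CMP r5, #5  (cmp 8,5)
BGT L2: taken
AND r7, r7, #240 → r7=198&240=192
SUB r7, r7, #9 → r7=192-9=183
SUB r7, r7, #17 → r7=183-17=166
SUB r5, r5, #1 → r5=8-1=7
CMP r5, #5  (cmp 7,5)
BGT L2: taken
AND r7, r7, #240 → r7=166&240=160
SUB r7, r7, #9 → r7=160-9=151
SUB r7, r7, #17 → r7=151-17=134
SUB r5, r5, #1 → r5=7-1=6
CMP r5, #5  (cmp 6,5)
BGT L2: taken
AND r7, r7, #240 → r7=134&240=128
SUB r7, r7, #9 → r7=128-9=119
After step 28: r7 = 119.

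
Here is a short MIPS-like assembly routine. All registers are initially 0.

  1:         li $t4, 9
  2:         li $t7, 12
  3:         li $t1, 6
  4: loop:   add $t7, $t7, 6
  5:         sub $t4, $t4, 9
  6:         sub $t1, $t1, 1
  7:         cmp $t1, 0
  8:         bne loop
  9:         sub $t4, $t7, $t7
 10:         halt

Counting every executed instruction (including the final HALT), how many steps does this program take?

li $t4, 9 → $t4=9
li $t7, 12 → $t7=12
li $t1, 6 → $t1=6
add $t7, $t7, 6 → $t7=12+6=18
sub $t4, $t4, 9 → $t4=9-9=0
sub $t1, $t1, 1 → $t1=6-1=5
cmp $t1, 0  (cmp 5,0)
bne loop: taken
add $t7, $t7, 6 → $t7=18+6=24
sub $t4, $t4, 9 → $t4=0-9=-9
sub $t1, $t1, 1 → $t1=5-1=4
cmp $t1, 0  (cmp 4,0)
bne loop: taken
add $t7, $t7, 6 → $t7=24+6=30
sub $t4, $t4, 9 → $t4=(-9)-9=-18
sub $t1, $t1, 1 → $t1=4-1=3
cmp $t1, 0  (cmp 3,0)
bne loop: taken
add $t7, $t7, 6 → $t7=30+6=36
sub $t4, $t4, 9 → $t4=(-18)-9=-27
sub $t1, $t1, 1 → $t1=3-1=2
cmp $t1, 0  (cmp 2,0)
bne loop: taken
add $t7, $t7, 6 → $t7=36+6=42
sub $t4, $t4, 9 → $t4=(-27)-9=-36
sub $t1, $t1, 1 → $t1=2-1=1
cmp $t1, 0  (cmp 1,0)
bne loop: taken
add $t7, $t7, 6 → $t7=42+6=48
sub $t4, $t4, 9 → $t4=(-36)-9=-45
sub $t1, $t1, 1 → $t1=1-1=0
cmp $t1, 0  (cmp 0,0)
bne loop: not taken
sub $t4, $t7, $t7 → $t4=48-48=0
halt.
Total executed instructions: 35.

35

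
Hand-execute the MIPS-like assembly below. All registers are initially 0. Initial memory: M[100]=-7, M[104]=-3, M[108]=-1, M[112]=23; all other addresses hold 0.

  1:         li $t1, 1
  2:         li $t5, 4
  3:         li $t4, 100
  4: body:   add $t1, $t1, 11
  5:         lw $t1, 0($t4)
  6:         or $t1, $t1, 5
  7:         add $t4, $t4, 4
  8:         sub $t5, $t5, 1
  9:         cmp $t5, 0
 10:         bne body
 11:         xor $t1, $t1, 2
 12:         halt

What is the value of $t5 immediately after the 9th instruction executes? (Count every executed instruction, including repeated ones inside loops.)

li $t1, 1 → $t1=1
li $t5, 4 → $t5=4
li $t4, 100 → $t4=100
add $t1, $t1, 11 → $t1=1+11=12
lw $t1, 0($t4) → $t1=M[100]=-7
or $t1, $t1, 5 → $t1=(-7)|5=-3
add $t4, $t4, 4 → $t4=100+4=104
sub $t5, $t5, 1 → $t5=4-1=3
cmp $t5, 0  (cmp 3,0)
After step 9: $t5 = 3.

3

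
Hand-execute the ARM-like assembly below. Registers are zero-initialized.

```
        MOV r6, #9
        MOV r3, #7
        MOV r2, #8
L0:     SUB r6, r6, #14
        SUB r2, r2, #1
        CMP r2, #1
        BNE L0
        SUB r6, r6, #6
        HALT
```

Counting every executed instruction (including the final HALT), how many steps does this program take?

33

MOV r6, #9 → r6=9
MOV r3, #7 → r3=7
MOV r2, #8 → r2=8
SUB r6, r6, #14 → r6=9-14=-5
SUB r2, r2, #1 → r2=8-1=7
CMP r2, #1  (cmp 7,1)
BNE L0: taken
SUB r6, r6, #14 → r6=(-5)-14=-19
SUB r2, r2, #1 → r2=7-1=6
CMP r2, #1  (cmp 6,1)
BNE L0: taken
SUB r6, r6, #14 → r6=(-19)-14=-33
SUB r2, r2, #1 → r2=6-1=5
CMP r2, #1  (cmp 5,1)
BNE L0: taken
SUB r6, r6, #14 → r6=(-33)-14=-47
SUB r2, r2, #1 → r2=5-1=4
CMP r2, #1  (cmp 4,1)
BNE L0: taken
SUB r6, r6, #14 → r6=(-47)-14=-61
SUB r2, r2, #1 → r2=4-1=3
CMP r2, #1  (cmp 3,1)
BNE L0: taken
SUB r6, r6, #14 → r6=(-61)-14=-75
SUB r2, r2, #1 → r2=3-1=2
CMP r2, #1  (cmp 2,1)
BNE L0: taken
SUB r6, r6, #14 → r6=(-75)-14=-89
SUB r2, r2, #1 → r2=2-1=1
CMP r2, #1  (cmp 1,1)
BNE L0: not taken
SUB r6, r6, #6 → r6=(-89)-6=-95
halt.
Total executed instructions: 33.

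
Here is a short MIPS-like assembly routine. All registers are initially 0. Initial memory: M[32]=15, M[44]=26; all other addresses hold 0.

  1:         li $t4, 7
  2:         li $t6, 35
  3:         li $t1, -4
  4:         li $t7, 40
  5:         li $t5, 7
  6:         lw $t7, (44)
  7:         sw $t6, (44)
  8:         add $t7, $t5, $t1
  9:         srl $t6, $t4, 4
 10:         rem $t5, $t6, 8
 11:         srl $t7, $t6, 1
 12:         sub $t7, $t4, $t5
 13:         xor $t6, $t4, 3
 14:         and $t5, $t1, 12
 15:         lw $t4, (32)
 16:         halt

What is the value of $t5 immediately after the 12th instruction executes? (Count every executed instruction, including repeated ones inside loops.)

0

li $t4, 7 → $t4=7
li $t6, 35 → $t6=35
li $t1, -4 → $t1=-4
li $t7, 40 → $t7=40
li $t5, 7 → $t5=7
lw $t7, (44) → $t7=M[44]=26
sw $t6, (44) → M[44]=35
add $t7, $t5, $t1 → $t7=7+(-4)=3
srl $t6, $t4, 4 → $t6=7>>4=0
rem $t5, $t6, 8 → $t5=0%8=0
srl $t7, $t6, 1 → $t7=0>>1=0
sub $t7, $t4, $t5 → $t7=7-0=7
After step 12: $t5 = 0.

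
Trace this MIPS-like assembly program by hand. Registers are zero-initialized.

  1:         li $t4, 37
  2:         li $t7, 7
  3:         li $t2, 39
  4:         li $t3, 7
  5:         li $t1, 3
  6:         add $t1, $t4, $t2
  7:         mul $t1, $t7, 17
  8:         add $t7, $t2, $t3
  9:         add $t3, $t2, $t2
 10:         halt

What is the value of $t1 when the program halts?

after li $t4, 37: $t4=37
after li $t7, 7: $t7=7
after li $t2, 39: $t2=39
after li $t3, 7: $t3=7
after li $t1, 3: $t1=3
after add $t1, $t4, $t2: $t1=37+39=76
after mul $t1, $t7, 17: $t1=7*17=119
after add $t7, $t2, $t3: $t7=39+7=46
after add $t3, $t2, $t2: $t3=39+39=78
halt.

119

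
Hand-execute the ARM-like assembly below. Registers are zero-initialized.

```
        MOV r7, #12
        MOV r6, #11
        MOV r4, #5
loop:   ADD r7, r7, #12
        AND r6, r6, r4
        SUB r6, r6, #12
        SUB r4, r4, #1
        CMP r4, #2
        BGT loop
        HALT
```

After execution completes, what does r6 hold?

-12

after MOV r7, #12: r7=12
after MOV r6, #11: r6=11
after MOV r4, #5: r4=5
after ADD r7, r7, #12: r7=12+12=24
after AND r6, r6, r4: r6=11&5=1
after SUB r6, r6, #12: r6=1-12=-11
after SUB r4, r4, #1: r4=5-1=4
CMP r4, #2  (cmp 4,2)
BGT loop: taken
after ADD r7, r7, #12: r7=24+12=36
after AND r6, r6, r4: r6=(-11)&4=4
after SUB r6, r6, #12: r6=4-12=-8
after SUB r4, r4, #1: r4=4-1=3
CMP r4, #2  (cmp 3,2)
BGT loop: taken
after ADD r7, r7, #12: r7=36+12=48
after AND r6, r6, r4: r6=(-8)&3=0
after SUB r6, r6, #12: r6=0-12=-12
after SUB r4, r4, #1: r4=3-1=2
CMP r4, #2  (cmp 2,2)
BGT loop: not taken
halt.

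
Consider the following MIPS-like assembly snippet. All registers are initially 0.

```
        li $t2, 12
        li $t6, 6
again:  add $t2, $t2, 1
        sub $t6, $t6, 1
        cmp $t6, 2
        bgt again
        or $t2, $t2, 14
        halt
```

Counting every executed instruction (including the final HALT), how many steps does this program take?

20

li $t2, 12 → $t2=12
li $t6, 6 → $t6=6
add $t2, $t2, 1 → $t2=12+1=13
sub $t6, $t6, 1 → $t6=6-1=5
cmp $t6, 2  (cmp 5,2)
bgt again: taken
add $t2, $t2, 1 → $t2=13+1=14
sub $t6, $t6, 1 → $t6=5-1=4
cmp $t6, 2  (cmp 4,2)
bgt again: taken
add $t2, $t2, 1 → $t2=14+1=15
sub $t6, $t6, 1 → $t6=4-1=3
cmp $t6, 2  (cmp 3,2)
bgt again: taken
add $t2, $t2, 1 → $t2=15+1=16
sub $t6, $t6, 1 → $t6=3-1=2
cmp $t6, 2  (cmp 2,2)
bgt again: not taken
or $t2, $t2, 14 → $t2=16|14=30
halt.
Total executed instructions: 20.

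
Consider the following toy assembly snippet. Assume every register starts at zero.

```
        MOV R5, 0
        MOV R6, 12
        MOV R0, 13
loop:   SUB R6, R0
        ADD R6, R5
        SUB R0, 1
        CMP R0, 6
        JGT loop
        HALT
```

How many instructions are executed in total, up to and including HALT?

39

after MOV R5, 0: R5=0
after MOV R6, 12: R6=12
after MOV R0, 13: R0=13
after SUB R6, R0: R6=12-13=-1
after ADD R6, R5: R6=(-1)+0=-1
after SUB R0, 1: R0=13-1=12
CMP R0, 6  (cmp 12,6)
JGT loop: taken
after SUB R6, R0: R6=(-1)-12=-13
after ADD R6, R5: R6=(-13)+0=-13
after SUB R0, 1: R0=12-1=11
CMP R0, 6  (cmp 11,6)
JGT loop: taken
after SUB R6, R0: R6=(-13)-11=-24
after ADD R6, R5: R6=(-24)+0=-24
after SUB R0, 1: R0=11-1=10
CMP R0, 6  (cmp 10,6)
JGT loop: taken
after SUB R6, R0: R6=(-24)-10=-34
after ADD R6, R5: R6=(-34)+0=-34
after SUB R0, 1: R0=10-1=9
CMP R0, 6  (cmp 9,6)
JGT loop: taken
after SUB R6, R0: R6=(-34)-9=-43
after ADD R6, R5: R6=(-43)+0=-43
after SUB R0, 1: R0=9-1=8
CMP R0, 6  (cmp 8,6)
JGT loop: taken
after SUB R6, R0: R6=(-43)-8=-51
after ADD R6, R5: R6=(-51)+0=-51
after SUB R0, 1: R0=8-1=7
CMP R0, 6  (cmp 7,6)
JGT loop: taken
after SUB R6, R0: R6=(-51)-7=-58
after ADD R6, R5: R6=(-58)+0=-58
after SUB R0, 1: R0=7-1=6
CMP R0, 6  (cmp 6,6)
JGT loop: not taken
halt.
Total executed instructions: 39.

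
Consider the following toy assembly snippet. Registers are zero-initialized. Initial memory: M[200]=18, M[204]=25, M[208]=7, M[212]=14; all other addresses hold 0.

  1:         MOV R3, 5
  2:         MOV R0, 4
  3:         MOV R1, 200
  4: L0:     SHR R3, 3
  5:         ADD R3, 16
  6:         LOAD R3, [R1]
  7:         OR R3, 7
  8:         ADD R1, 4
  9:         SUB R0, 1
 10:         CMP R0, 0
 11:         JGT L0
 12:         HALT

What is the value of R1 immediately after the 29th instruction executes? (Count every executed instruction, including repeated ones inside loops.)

212

after MOV R3, 5: R3=5
after MOV R0, 4: R0=4
after MOV R1, 200: R1=200
after SHR R3, 3: R3=5>>3=0
after ADD R3, 16: R3=0+16=16
after LOAD R3, [R1]: R3=M[200]=18
after OR R3, 7: R3=18|7=23
after ADD R1, 4: R1=200+4=204
after SUB R0, 1: R0=4-1=3
CMP R0, 0  (cmp 3,0)
JGT L0: taken
after SHR R3, 3: R3=23>>3=2
after ADD R3, 16: R3=2+16=18
after LOAD R3, [R1]: R3=M[204]=25
after OR R3, 7: R3=25|7=31
after ADD R1, 4: R1=204+4=208
after SUB R0, 1: R0=3-1=2
CMP R0, 0  (cmp 2,0)
JGT L0: taken
after SHR R3, 3: R3=31>>3=3
after ADD R3, 16: R3=3+16=19
after LOAD R3, [R1]: R3=M[208]=7
after OR R3, 7: R3=7|7=7
after ADD R1, 4: R1=208+4=212
after SUB R0, 1: R0=2-1=1
CMP R0, 0  (cmp 1,0)
JGT L0: taken
after SHR R3, 3: R3=7>>3=0
after ADD R3, 16: R3=0+16=16
After step 29: R1 = 212.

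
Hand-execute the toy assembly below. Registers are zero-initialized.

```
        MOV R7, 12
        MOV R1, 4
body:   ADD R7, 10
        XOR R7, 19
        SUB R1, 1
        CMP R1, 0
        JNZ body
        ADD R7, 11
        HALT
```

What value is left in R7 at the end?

after MOV R7, 12: R7=12
after MOV R1, 4: R1=4
after ADD R7, 10: R7=12+10=22
after XOR R7, 19: R7=22^19=5
after SUB R1, 1: R1=4-1=3
CMP R1, 0  (cmp 3,0)
JNZ body: taken
after ADD R7, 10: R7=5+10=15
after XOR R7, 19: R7=15^19=28
after SUB R1, 1: R1=3-1=2
CMP R1, 0  (cmp 2,0)
JNZ body: taken
after ADD R7, 10: R7=28+10=38
after XOR R7, 19: R7=38^19=53
after SUB R1, 1: R1=2-1=1
CMP R1, 0  (cmp 1,0)
JNZ body: taken
after ADD R7, 10: R7=53+10=63
after XOR R7, 19: R7=63^19=44
after SUB R1, 1: R1=1-1=0
CMP R1, 0  (cmp 0,0)
JNZ body: not taken
after ADD R7, 11: R7=44+11=55
halt.

55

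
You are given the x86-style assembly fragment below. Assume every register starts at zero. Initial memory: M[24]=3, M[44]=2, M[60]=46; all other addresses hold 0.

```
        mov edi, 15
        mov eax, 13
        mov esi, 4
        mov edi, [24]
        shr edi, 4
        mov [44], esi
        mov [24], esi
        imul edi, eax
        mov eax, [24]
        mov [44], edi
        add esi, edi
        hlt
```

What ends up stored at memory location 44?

0

edi=15
eax=13
esi=4
edi=M[24]=3
edi=3>>4=0
mov [44], esi → M[44]=4
mov [24], esi → M[24]=4
edi=0*13=0
eax=M[24]=4
mov [44], edi → M[44]=0
esi=4+0=4
halt.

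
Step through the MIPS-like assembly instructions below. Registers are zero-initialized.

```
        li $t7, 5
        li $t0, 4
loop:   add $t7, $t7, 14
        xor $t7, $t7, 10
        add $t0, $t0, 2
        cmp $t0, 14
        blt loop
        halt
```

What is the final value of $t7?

$t7=5
$t0=4
$t7=5+14=19
$t7=19^10=25
$t0=4+2=6
cmp $t0, 14  (cmp 6,14)
blt loop: taken
$t7=25+14=39
$t7=39^10=45
$t0=6+2=8
cmp $t0, 14  (cmp 8,14)
blt loop: taken
$t7=45+14=59
$t7=59^10=49
$t0=8+2=10
cmp $t0, 14  (cmp 10,14)
blt loop: taken
$t7=49+14=63
$t7=63^10=53
$t0=10+2=12
cmp $t0, 14  (cmp 12,14)
blt loop: taken
$t7=53+14=67
$t7=67^10=73
$t0=12+2=14
cmp $t0, 14  (cmp 14,14)
blt loop: not taken
halt.

73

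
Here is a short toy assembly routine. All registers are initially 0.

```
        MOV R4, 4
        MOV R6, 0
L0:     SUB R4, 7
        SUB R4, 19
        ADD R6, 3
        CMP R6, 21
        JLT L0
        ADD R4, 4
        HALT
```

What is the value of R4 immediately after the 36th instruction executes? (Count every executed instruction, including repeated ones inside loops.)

-178

after MOV R4, 4: R4=4
after MOV R6, 0: R6=0
after SUB R4, 7: R4=4-7=-3
after SUB R4, 19: R4=(-3)-19=-22
after ADD R6, 3: R6=0+3=3
CMP R6, 21  (cmp 3,21)
JLT L0: taken
after SUB R4, 7: R4=(-22)-7=-29
after SUB R4, 19: R4=(-29)-19=-48
after ADD R6, 3: R6=3+3=6
CMP R6, 21  (cmp 6,21)
JLT L0: taken
after SUB R4, 7: R4=(-48)-7=-55
after SUB R4, 19: R4=(-55)-19=-74
after ADD R6, 3: R6=6+3=9
CMP R6, 21  (cmp 9,21)
JLT L0: taken
after SUB R4, 7: R4=(-74)-7=-81
after SUB R4, 19: R4=(-81)-19=-100
after ADD R6, 3: R6=9+3=12
CMP R6, 21  (cmp 12,21)
JLT L0: taken
after SUB R4, 7: R4=(-100)-7=-107
after SUB R4, 19: R4=(-107)-19=-126
after ADD R6, 3: R6=12+3=15
CMP R6, 21  (cmp 15,21)
JLT L0: taken
after SUB R4, 7: R4=(-126)-7=-133
after SUB R4, 19: R4=(-133)-19=-152
after ADD R6, 3: R6=15+3=18
CMP R6, 21  (cmp 18,21)
JLT L0: taken
after SUB R4, 7: R4=(-152)-7=-159
after SUB R4, 19: R4=(-159)-19=-178
after ADD R6, 3: R6=18+3=21
CMP R6, 21  (cmp 21,21)
After step 36: R4 = -178.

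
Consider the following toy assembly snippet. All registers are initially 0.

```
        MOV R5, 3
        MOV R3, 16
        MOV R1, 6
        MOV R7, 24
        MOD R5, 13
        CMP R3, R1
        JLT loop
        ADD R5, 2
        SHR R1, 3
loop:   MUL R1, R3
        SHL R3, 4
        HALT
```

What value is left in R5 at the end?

after MOV R5, 3: R5=3
after MOV R3, 16: R3=16
after MOV R1, 6: R1=6
after MOV R7, 24: R7=24
after MOD R5, 13: R5=3%13=3
CMP R3, R1  (cmp 16,6)
JLT loop: not taken
after ADD R5, 2: R5=3+2=5
after SHR R1, 3: R1=6>>3=0
after MUL R1, R3: R1=0*16=0
after SHL R3, 4: R3=16<<4=256
halt.

5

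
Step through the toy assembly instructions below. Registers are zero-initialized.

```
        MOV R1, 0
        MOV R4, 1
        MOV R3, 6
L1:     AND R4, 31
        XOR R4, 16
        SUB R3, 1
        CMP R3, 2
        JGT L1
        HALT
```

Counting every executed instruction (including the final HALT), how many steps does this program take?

24

R1=0
R4=1
R3=6
R4=1&31=1
R4=1^16=17
R3=6-1=5
CMP R3, 2  (cmp 5,2)
JGT L1: taken
R4=17&31=17
R4=17^16=1
R3=5-1=4
CMP R3, 2  (cmp 4,2)
JGT L1: taken
R4=1&31=1
R4=1^16=17
R3=4-1=3
CMP R3, 2  (cmp 3,2)
JGT L1: taken
R4=17&31=17
R4=17^16=1
R3=3-1=2
CMP R3, 2  (cmp 2,2)
JGT L1: not taken
halt.
Total executed instructions: 24.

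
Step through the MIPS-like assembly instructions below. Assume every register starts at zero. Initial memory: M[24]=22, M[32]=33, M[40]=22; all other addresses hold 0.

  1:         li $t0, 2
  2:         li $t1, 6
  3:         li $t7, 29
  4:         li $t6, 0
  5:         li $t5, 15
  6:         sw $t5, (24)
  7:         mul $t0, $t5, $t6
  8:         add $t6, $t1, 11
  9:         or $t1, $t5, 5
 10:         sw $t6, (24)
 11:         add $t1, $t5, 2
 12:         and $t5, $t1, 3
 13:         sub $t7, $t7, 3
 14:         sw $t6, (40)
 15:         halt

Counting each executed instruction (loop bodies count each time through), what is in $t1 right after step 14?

17

after li $t0, 2: $t0=2
after li $t1, 6: $t1=6
after li $t7, 29: $t7=29
after li $t6, 0: $t6=0
after li $t5, 15: $t5=15
sw $t5, (24) → M[24]=15
after mul $t0, $t5, $t6: $t0=15*0=0
after add $t6, $t1, 11: $t6=6+11=17
after or $t1, $t5, 5: $t1=15|5=15
sw $t6, (24) → M[24]=17
after add $t1, $t5, 2: $t1=15+2=17
after and $t5, $t1, 3: $t5=17&3=1
after sub $t7, $t7, 3: $t7=29-3=26
sw $t6, (40) → M[40]=17
After step 14: $t1 = 17.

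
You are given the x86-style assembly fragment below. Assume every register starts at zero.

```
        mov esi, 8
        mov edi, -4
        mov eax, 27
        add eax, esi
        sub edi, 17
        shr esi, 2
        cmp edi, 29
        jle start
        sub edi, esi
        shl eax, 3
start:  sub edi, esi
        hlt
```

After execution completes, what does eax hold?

after mov esi, 8: esi=8
after mov edi, -4: edi=-4
after mov eax, 27: eax=27
after add eax, esi: eax=27+8=35
after sub edi, 17: edi=(-4)-17=-21
after shr esi, 2: esi=8>>2=2
cmp edi, 29  (cmp -21,29)
jle start: taken
after sub edi, esi: edi=(-21)-2=-23
halt.

35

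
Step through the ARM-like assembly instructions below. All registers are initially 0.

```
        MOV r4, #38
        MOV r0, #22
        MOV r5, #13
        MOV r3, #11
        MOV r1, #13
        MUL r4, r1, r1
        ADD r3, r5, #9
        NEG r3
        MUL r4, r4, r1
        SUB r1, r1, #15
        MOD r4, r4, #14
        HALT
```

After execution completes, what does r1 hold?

r4=38
r0=22
r5=13
r3=11
r1=13
r4=13*13=169
r3=13+9=22
r3=-(22)=-22
r4=169*13=2197
r1=13-15=-2
r4=2197%14=13
halt.

-2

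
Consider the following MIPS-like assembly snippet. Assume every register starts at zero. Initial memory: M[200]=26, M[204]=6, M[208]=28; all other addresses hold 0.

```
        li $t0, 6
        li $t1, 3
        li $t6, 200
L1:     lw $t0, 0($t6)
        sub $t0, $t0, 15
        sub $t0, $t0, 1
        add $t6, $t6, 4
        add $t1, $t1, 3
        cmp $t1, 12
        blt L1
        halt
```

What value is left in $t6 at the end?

212

after li $t0, 6: $t0=6
after li $t1, 3: $t1=3
after li $t6, 200: $t6=200
after lw $t0, 0($t6): $t0=M[200]=26
after sub $t0, $t0, 15: $t0=26-15=11
after sub $t0, $t0, 1: $t0=11-1=10
after add $t6, $t6, 4: $t6=200+4=204
after add $t1, $t1, 3: $t1=3+3=6
cmp $t1, 12  (cmp 6,12)
blt L1: taken
after lw $t0, 0($t6): $t0=M[204]=6
after sub $t0, $t0, 15: $t0=6-15=-9
after sub $t0, $t0, 1: $t0=(-9)-1=-10
after add $t6, $t6, 4: $t6=204+4=208
after add $t1, $t1, 3: $t1=6+3=9
cmp $t1, 12  (cmp 9,12)
blt L1: taken
after lw $t0, 0($t6): $t0=M[208]=28
after sub $t0, $t0, 15: $t0=28-15=13
after sub $t0, $t0, 1: $t0=13-1=12
after add $t6, $t6, 4: $t6=208+4=212
after add $t1, $t1, 3: $t1=9+3=12
cmp $t1, 12  (cmp 12,12)
blt L1: not taken
halt.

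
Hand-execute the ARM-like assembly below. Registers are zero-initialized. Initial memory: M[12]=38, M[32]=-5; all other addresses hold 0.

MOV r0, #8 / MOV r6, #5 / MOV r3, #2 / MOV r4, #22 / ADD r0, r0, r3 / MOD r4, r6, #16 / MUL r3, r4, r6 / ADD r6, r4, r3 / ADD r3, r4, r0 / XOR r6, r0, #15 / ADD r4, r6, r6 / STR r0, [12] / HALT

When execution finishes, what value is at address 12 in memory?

r0=8
r6=5
r3=2
r4=22
r0=8+2=10
r4=5%16=5
r3=5*5=25
r6=5+25=30
r3=5+10=15
r6=10^15=5
r4=5+5=10
STR r0, [12] → M[12]=10
halt.

10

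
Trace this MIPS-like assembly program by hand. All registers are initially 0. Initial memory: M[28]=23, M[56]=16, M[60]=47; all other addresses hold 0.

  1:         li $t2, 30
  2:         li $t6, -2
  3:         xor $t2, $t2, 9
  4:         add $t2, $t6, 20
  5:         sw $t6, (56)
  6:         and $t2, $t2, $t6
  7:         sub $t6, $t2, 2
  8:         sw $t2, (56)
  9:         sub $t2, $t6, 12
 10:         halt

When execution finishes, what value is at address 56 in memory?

18

$t2=30
$t6=-2
$t2=30^9=23
$t2=(-2)+20=18
sw $t6, (56) → M[56]=-2
$t2=18&(-2)=18
$t6=18-2=16
sw $t2, (56) → M[56]=18
$t2=16-12=4
halt.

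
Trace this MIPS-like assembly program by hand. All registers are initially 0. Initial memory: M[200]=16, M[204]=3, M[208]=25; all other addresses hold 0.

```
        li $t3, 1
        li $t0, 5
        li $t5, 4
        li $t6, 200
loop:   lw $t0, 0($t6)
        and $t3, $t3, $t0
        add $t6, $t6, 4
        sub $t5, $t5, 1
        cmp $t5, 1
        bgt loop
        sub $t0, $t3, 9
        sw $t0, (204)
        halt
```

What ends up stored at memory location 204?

-9

$t3=1
$t0=5
$t5=4
$t6=200
$t0=M[200]=16
$t3=1&16=0
$t6=200+4=204
$t5=4-1=3
cmp $t5, 1  (cmp 3,1)
bgt loop: taken
$t0=M[204]=3
$t3=0&3=0
$t6=204+4=208
$t5=3-1=2
cmp $t5, 1  (cmp 2,1)
bgt loop: taken
$t0=M[208]=25
$t3=0&25=0
$t6=208+4=212
$t5=2-1=1
cmp $t5, 1  (cmp 1,1)
bgt loop: not taken
$t0=0-9=-9
sw $t0, (204) → M[204]=-9
halt.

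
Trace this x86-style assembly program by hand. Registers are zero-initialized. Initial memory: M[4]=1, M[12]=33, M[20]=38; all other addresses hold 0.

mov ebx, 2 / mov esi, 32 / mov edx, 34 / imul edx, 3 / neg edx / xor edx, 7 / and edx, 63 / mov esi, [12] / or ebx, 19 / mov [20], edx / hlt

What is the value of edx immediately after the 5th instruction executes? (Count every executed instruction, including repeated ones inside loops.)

after mov ebx, 2: ebx=2
after mov esi, 32: esi=32
after mov edx, 34: edx=34
after imul edx, 3: edx=34*3=102
after neg edx: edx=-(102)=-102
After step 5: edx = -102.

-102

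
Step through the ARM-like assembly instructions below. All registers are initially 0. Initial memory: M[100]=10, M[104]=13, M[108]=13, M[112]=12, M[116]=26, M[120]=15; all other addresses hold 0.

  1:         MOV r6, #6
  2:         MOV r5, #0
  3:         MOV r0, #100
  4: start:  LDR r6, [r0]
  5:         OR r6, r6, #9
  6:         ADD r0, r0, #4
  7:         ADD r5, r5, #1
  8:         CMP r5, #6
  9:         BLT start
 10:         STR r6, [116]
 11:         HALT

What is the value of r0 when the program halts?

124

r6=6
r5=0
r0=100
r6=M[100]=10
r6=10|9=11
r0=100+4=104
r5=0+1=1
CMP r5, #6  (cmp 1,6)
BLT start: taken
r6=M[104]=13
r6=13|9=13
r0=104+4=108
r5=1+1=2
CMP r5, #6  (cmp 2,6)
BLT start: taken
r6=M[108]=13
r6=13|9=13
r0=108+4=112
r5=2+1=3
CMP r5, #6  (cmp 3,6)
BLT start: taken
r6=M[112]=12
r6=12|9=13
r0=112+4=116
r5=3+1=4
CMP r5, #6  (cmp 4,6)
BLT start: taken
r6=M[116]=26
r6=26|9=27
r0=116+4=120
r5=4+1=5
CMP r5, #6  (cmp 5,6)
BLT start: taken
r6=M[120]=15
r6=15|9=15
r0=120+4=124
r5=5+1=6
CMP r5, #6  (cmp 6,6)
BLT start: not taken
STR r6, [116] → M[116]=15
halt.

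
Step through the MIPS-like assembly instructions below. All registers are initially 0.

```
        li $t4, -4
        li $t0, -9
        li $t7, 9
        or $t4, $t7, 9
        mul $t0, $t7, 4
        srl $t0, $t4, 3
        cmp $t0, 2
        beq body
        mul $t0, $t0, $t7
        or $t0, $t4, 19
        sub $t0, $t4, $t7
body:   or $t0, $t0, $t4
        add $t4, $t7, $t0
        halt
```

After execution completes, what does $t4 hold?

li $t4, -4 → $t4=-4
li $t0, -9 → $t0=-9
li $t7, 9 → $t7=9
or $t4, $t7, 9 → $t4=9|9=9
mul $t0, $t7, 4 → $t0=9*4=36
srl $t0, $t4, 3 → $t0=9>>3=1
cmp $t0, 2  (cmp 1,2)
beq body: not taken
mul $t0, $t0, $t7 → $t0=1*9=9
or $t0, $t4, 19 → $t0=9|19=27
sub $t0, $t4, $t7 → $t0=9-9=0
or $t0, $t0, $t4 → $t0=0|9=9
add $t4, $t7, $t0 → $t4=9+9=18
halt.

18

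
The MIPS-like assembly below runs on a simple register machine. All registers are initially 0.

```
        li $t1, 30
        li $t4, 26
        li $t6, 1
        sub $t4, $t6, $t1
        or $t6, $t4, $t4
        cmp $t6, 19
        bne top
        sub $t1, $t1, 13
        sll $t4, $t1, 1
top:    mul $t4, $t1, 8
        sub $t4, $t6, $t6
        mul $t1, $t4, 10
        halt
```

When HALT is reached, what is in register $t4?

0

li $t1, 30 → $t1=30
li $t4, 26 → $t4=26
li $t6, 1 → $t6=1
sub $t4, $t6, $t1 → $t4=1-30=-29
or $t6, $t4, $t4 → $t6=(-29)|(-29)=-29
cmp $t6, 19  (cmp -29,19)
bne top: taken
mul $t4, $t1, 8 → $t4=30*8=240
sub $t4, $t6, $t6 → $t4=(-29)-(-29)=0
mul $t1, $t4, 10 → $t1=0*10=0
halt.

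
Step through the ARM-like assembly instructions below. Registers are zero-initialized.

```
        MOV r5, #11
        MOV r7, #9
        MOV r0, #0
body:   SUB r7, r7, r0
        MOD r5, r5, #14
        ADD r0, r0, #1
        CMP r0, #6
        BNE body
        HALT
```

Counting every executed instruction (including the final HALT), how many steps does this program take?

34

r5=11
r7=9
r0=0
r7=9-0=9
r5=11%14=11
r0=0+1=1
CMP r0, #6  (cmp 1,6)
BNE body: taken
r7=9-1=8
r5=11%14=11
r0=1+1=2
CMP r0, #6  (cmp 2,6)
BNE body: taken
r7=8-2=6
r5=11%14=11
r0=2+1=3
CMP r0, #6  (cmp 3,6)
BNE body: taken
r7=6-3=3
r5=11%14=11
r0=3+1=4
CMP r0, #6  (cmp 4,6)
BNE body: taken
r7=3-4=-1
r5=11%14=11
r0=4+1=5
CMP r0, #6  (cmp 5,6)
BNE body: taken
r7=(-1)-5=-6
r5=11%14=11
r0=5+1=6
CMP r0, #6  (cmp 6,6)
BNE body: not taken
halt.
Total executed instructions: 34.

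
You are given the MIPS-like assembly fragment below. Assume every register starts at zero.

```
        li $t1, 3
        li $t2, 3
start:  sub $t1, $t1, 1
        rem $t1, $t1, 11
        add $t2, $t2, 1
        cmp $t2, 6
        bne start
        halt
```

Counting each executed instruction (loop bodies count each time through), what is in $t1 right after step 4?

2

after li $t1, 3: $t1=3
after li $t2, 3: $t2=3
after sub $t1, $t1, 1: $t1=3-1=2
after rem $t1, $t1, 11: $t1=2%11=2
After step 4: $t1 = 2.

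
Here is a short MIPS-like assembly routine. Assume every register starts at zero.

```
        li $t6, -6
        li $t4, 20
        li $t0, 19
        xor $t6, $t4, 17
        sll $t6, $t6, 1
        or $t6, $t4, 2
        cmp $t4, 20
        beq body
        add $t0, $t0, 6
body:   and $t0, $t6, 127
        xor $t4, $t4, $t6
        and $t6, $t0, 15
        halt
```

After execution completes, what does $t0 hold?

22

li $t6, -6 → $t6=-6
li $t4, 20 → $t4=20
li $t0, 19 → $t0=19
xor $t6, $t4, 17 → $t6=20^17=5
sll $t6, $t6, 1 → $t6=5<<1=10
or $t6, $t4, 2 → $t6=20|2=22
cmp $t4, 20  (cmp 20,20)
beq body: taken
and $t0, $t6, 127 → $t0=22&127=22
xor $t4, $t4, $t6 → $t4=20^22=2
and $t6, $t0, 15 → $t6=22&15=6
halt.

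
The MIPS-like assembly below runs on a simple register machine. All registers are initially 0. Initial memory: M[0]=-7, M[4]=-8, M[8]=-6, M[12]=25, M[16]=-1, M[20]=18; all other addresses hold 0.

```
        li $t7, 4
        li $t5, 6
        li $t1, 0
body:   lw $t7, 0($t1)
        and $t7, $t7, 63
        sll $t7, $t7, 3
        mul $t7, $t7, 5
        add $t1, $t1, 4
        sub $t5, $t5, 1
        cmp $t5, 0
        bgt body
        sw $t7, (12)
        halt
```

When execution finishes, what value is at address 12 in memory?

$t7=4
$t5=6
$t1=0
$t7=M[0]=-7
$t7=(-7)&63=57
$t7=57<<3=456
$t7=456*5=2280
$t1=0+4=4
$t5=6-1=5
cmp $t5, 0  (cmp 5,0)
bgt body: taken
$t7=M[4]=-8
$t7=(-8)&63=56
$t7=56<<3=448
$t7=448*5=2240
$t1=4+4=8
$t5=5-1=4
cmp $t5, 0  (cmp 4,0)
bgt body: taken
$t7=M[8]=-6
$t7=(-6)&63=58
$t7=58<<3=464
$t7=464*5=2320
$t1=8+4=12
$t5=4-1=3
cmp $t5, 0  (cmp 3,0)
bgt body: taken
$t7=M[12]=25
$t7=25&63=25
$t7=25<<3=200
$t7=200*5=1000
$t1=12+4=16
$t5=3-1=2
cmp $t5, 0  (cmp 2,0)
bgt body: taken
$t7=M[16]=-1
$t7=(-1)&63=63
$t7=63<<3=504
$t7=504*5=2520
$t1=16+4=20
$t5=2-1=1
cmp $t5, 0  (cmp 1,0)
bgt body: taken
$t7=M[20]=18
$t7=18&63=18
$t7=18<<3=144
$t7=144*5=720
$t1=20+4=24
$t5=1-1=0
cmp $t5, 0  (cmp 0,0)
bgt body: not taken
sw $t7, (12) → M[12]=720
halt.

720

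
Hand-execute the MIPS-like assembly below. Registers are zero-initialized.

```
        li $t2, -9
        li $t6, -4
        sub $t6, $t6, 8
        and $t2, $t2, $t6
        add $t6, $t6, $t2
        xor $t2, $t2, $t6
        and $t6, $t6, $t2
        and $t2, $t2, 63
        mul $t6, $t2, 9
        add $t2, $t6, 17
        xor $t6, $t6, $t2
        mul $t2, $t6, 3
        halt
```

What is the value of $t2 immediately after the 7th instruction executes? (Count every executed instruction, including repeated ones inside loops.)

$t2=-9
$t6=-4
$t6=(-4)-8=-12
$t2=(-9)&(-12)=-12
$t6=(-12)+(-12)=-24
$t2=(-12)^(-24)=28
$t6=(-24)&28=8
After step 7: $t2 = 28.

28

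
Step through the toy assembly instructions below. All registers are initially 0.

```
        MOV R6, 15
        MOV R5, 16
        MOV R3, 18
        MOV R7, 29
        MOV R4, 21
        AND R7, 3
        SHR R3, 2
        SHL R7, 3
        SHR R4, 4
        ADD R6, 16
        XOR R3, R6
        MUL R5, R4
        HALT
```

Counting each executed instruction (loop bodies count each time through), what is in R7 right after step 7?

1

R6=15
R5=16
R3=18
R7=29
R4=21
R7=29&3=1
R3=18>>2=4
After step 7: R7 = 1.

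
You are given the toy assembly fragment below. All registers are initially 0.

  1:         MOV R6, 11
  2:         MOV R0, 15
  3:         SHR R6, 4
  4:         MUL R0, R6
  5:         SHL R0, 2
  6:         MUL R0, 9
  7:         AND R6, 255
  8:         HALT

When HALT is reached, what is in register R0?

0

MOV R6, 11 → R6=11
MOV R0, 15 → R0=15
SHR R6, 4 → R6=11>>4=0
MUL R0, R6 → R0=15*0=0
SHL R0, 2 → R0=0<<2=0
MUL R0, 9 → R0=0*9=0
AND R6, 255 → R6=0&255=0
halt.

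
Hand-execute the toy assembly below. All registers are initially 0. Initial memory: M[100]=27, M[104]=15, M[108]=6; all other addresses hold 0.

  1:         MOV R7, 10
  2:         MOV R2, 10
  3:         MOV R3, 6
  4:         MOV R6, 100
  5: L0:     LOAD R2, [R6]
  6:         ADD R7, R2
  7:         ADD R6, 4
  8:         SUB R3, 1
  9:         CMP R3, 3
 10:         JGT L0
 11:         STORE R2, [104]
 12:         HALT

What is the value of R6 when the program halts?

112

after MOV R7, 10: R7=10
after MOV R2, 10: R2=10
after MOV R3, 6: R3=6
after MOV R6, 100: R6=100
after LOAD R2, [R6]: R2=M[100]=27
after ADD R7, R2: R7=10+27=37
after ADD R6, 4: R6=100+4=104
after SUB R3, 1: R3=6-1=5
CMP R3, 3  (cmp 5,3)
JGT L0: taken
after LOAD R2, [R6]: R2=M[104]=15
after ADD R7, R2: R7=37+15=52
after ADD R6, 4: R6=104+4=108
after SUB R3, 1: R3=5-1=4
CMP R3, 3  (cmp 4,3)
JGT L0: taken
after LOAD R2, [R6]: R2=M[108]=6
after ADD R7, R2: R7=52+6=58
after ADD R6, 4: R6=108+4=112
after SUB R3, 1: R3=4-1=3
CMP R3, 3  (cmp 3,3)
JGT L0: not taken
STORE R2, [104] → M[104]=6
halt.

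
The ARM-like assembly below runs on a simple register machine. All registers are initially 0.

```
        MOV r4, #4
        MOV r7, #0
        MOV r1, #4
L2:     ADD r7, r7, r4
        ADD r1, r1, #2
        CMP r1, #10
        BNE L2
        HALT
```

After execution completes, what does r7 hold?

after MOV r4, #4: r4=4
after MOV r7, #0: r7=0
after MOV r1, #4: r1=4
after ADD r7, r7, r4: r7=0+4=4
after ADD r1, r1, #2: r1=4+2=6
CMP r1, #10  (cmp 6,10)
BNE L2: taken
after ADD r7, r7, r4: r7=4+4=8
after ADD r1, r1, #2: r1=6+2=8
CMP r1, #10  (cmp 8,10)
BNE L2: taken
after ADD r7, r7, r4: r7=8+4=12
after ADD r1, r1, #2: r1=8+2=10
CMP r1, #10  (cmp 10,10)
BNE L2: not taken
halt.

12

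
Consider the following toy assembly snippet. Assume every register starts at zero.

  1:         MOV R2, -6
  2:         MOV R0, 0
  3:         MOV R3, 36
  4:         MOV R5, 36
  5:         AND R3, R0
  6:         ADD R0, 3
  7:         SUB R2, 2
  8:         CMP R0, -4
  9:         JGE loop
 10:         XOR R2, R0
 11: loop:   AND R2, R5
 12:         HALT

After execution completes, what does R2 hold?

MOV R2, -6 → R2=-6
MOV R0, 0 → R0=0
MOV R3, 36 → R3=36
MOV R5, 36 → R5=36
AND R3, R0 → R3=36&0=0
ADD R0, 3 → R0=0+3=3
SUB R2, 2 → R2=(-6)-2=-8
CMP R0, -4  (cmp 3,-4)
JGE loop: taken
AND R2, R5 → R2=(-8)&36=32
halt.

32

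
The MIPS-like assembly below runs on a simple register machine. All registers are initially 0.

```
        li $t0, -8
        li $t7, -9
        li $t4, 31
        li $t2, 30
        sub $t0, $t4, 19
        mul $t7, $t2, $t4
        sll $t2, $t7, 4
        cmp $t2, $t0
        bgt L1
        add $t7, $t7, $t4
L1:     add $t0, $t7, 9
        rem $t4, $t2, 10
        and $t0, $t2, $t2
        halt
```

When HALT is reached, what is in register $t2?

li $t0, -8 → $t0=-8
li $t7, -9 → $t7=-9
li $t4, 31 → $t4=31
li $t2, 30 → $t2=30
sub $t0, $t4, 19 → $t0=31-19=12
mul $t7, $t2, $t4 → $t7=30*31=930
sll $t2, $t7, 4 → $t2=930<<4=14880
cmp $t2, $t0  (cmp 14880,12)
bgt L1: taken
add $t0, $t7, 9 → $t0=930+9=939
rem $t4, $t2, 10 → $t4=14880%10=0
and $t0, $t2, $t2 → $t0=14880&14880=14880
halt.

14880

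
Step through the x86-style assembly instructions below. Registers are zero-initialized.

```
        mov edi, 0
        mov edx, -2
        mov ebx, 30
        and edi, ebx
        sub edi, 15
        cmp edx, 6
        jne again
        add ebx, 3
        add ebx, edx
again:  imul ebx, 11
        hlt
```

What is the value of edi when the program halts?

after mov edi, 0: edi=0
after mov edx, -2: edx=-2
after mov ebx, 30: ebx=30
after and edi, ebx: edi=0&30=0
after sub edi, 15: edi=0-15=-15
cmp edx, 6  (cmp -2,6)
jne again: taken
after imul ebx, 11: ebx=30*11=330
halt.

-15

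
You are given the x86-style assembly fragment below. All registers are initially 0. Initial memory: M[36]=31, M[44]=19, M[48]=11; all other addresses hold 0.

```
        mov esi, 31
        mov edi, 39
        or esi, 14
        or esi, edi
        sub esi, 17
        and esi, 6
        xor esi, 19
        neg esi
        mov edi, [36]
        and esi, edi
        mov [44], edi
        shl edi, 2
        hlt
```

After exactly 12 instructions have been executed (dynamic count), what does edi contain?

after mov esi, 31: esi=31
after mov edi, 39: edi=39
after or esi, 14: esi=31|14=31
after or esi, edi: esi=31|39=63
after sub esi, 17: esi=63-17=46
after and esi, 6: esi=46&6=6
after xor esi, 19: esi=6^19=21
after neg esi: esi=-(21)=-21
after mov edi, [36]: edi=M[36]=31
after and esi, edi: esi=(-21)&31=11
mov [44], edi → M[44]=31
after shl edi, 2: edi=31<<2=124
After step 12: edi = 124.

124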